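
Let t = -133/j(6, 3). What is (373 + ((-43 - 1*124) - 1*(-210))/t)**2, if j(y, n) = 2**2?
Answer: 2444016969/17689 ≈ 1.3817e+5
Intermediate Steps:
j(y, n) = 4
t = -133/4 ≈ -33.250
(373 + ((-43 - 1*124) - 1*(-210))/t)**2 = (373 + ((-43 - 1*124) - 1*(-210))/(-133/4))**2 = (373 + ((-43 - 124) + 210)*(-4/133))**2 = (373 + (-167 + 210)*(-4/133))**2 = (373 + 43*(-4/133))**2 = (373 - 172/133)**2 = (49437/133)**2 = 2444016969/17689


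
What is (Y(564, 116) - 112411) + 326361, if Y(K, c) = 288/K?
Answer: 10055674/47 ≈ 2.1395e+5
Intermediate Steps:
(Y(564, 116) - 112411) + 326361 = (288/564 - 112411) + 326361 = (288*(1/564) - 112411) + 326361 = (24/47 - 112411) + 326361 = -5283293/47 + 326361 = 10055674/47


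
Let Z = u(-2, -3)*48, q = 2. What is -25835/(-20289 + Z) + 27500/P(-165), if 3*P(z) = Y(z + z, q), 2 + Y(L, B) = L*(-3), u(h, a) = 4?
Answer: 420881870/4963959 ≈ 84.788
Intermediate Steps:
Y(L, B) = -2 - 3*L (Y(L, B) = -2 + L*(-3) = -2 - 3*L)
P(z) = -⅔ - 2*z (P(z) = (-2 - 3*(z + z))/3 = (-2 - 6*z)/3 = -⅔ - 2*z)
Z = 192 (Z = 4*48 = 192)
-25835/(-20289 + Z) + 27500/P(-165) = -25835/(-20289 + 192) + 27500/(-⅔ - 2*(-165)) = -25835/(-20097) + 27500/(-⅔ + 330) = -25835*(-1/20097) + 27500/(988/3) = 25835/20097 + 27500*(3/988) = 25835/20097 + 20625/247 = 420881870/4963959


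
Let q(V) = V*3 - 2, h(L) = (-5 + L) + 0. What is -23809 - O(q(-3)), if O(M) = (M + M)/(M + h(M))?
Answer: -642865/27 ≈ -23810.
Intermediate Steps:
h(L) = -5 + L
q(V) = -2 + 3*V (q(V) = 3*V - 2 = -2 + 3*V)
O(M) = 2*M/(-5 + 2*M) (O(M) = (M + M)/(M + (-5 + M)) = (2*M)/(-5 + 2*M) = 2*M/(-5 + 2*M))
-23809 - O(q(-3)) = -23809 - 2*(-2 + 3*(-3))/(-5 + 2*(-2 + 3*(-3))) = -23809 - 2*(-2 - 9)/(-5 + 2*(-2 - 9)) = -23809 - 2*(-11)/(-5 + 2*(-11)) = -23809 - 2*(-11)/(-5 - 22) = -23809 - 2*(-11)/(-27) = -23809 - 2*(-11)*(-1)/27 = -23809 - 1*22/27 = -23809 - 22/27 = -642865/27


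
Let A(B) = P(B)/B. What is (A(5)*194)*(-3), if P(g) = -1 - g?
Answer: 3492/5 ≈ 698.40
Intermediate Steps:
A(B) = (-1 - B)/B
(A(5)*194)*(-3) = (((-1 - 1*5)/5)*194)*(-3) = (((-1 - 5)/5)*194)*(-3) = (((1/5)*(-6))*194)*(-3) = -6/5*194*(-3) = -1164/5*(-3) = 3492/5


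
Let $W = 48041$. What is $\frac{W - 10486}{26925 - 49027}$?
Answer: $- \frac{37555}{22102} \approx -1.6992$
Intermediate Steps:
$\frac{W - 10486}{26925 - 49027} = \frac{48041 - 10486}{26925 - 49027} = \frac{37555}{-22102} = 37555 \left(- \frac{1}{22102}\right) = - \frac{37555}{22102}$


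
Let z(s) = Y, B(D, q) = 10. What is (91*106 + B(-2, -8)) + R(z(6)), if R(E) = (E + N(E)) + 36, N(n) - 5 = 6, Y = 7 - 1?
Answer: 9709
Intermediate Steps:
Y = 6
z(s) = 6
N(n) = 11 (N(n) = 5 + 6 = 11)
R(E) = 47 + E (R(E) = (E + 11) + 36 = (11 + E) + 36 = 47 + E)
(91*106 + B(-2, -8)) + R(z(6)) = (91*106 + 10) + (47 + 6) = (9646 + 10) + 53 = 9656 + 53 = 9709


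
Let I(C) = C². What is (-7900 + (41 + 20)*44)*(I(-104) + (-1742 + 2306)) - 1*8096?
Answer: -59366176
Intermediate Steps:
(-7900 + (41 + 20)*44)*(I(-104) + (-1742 + 2306)) - 1*8096 = (-7900 + (41 + 20)*44)*((-104)² + (-1742 + 2306)) - 1*8096 = (-7900 + 61*44)*(10816 + 564) - 8096 = (-7900 + 2684)*11380 - 8096 = -5216*11380 - 8096 = -59358080 - 8096 = -59366176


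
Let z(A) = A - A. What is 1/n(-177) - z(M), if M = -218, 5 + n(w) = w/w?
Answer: -¼ ≈ -0.25000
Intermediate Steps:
n(w) = -4 (n(w) = -5 + w/w = -5 + 1 = -4)
z(A) = 0
1/n(-177) - z(M) = 1/(-4) - 1*0 = -¼ + 0 = -¼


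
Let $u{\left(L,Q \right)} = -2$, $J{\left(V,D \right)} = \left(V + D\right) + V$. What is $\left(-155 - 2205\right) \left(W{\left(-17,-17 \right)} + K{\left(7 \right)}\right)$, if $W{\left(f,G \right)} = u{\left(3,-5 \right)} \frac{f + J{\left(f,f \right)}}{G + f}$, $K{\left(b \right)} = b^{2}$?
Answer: $-106200$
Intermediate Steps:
$J{\left(V,D \right)} = D + 2 V$ ($J{\left(V,D \right)} = \left(D + V\right) + V = D + 2 V$)
$W{\left(f,G \right)} = - \frac{8 f}{G + f}$ ($W{\left(f,G \right)} = - 2 \frac{f + \left(f + 2 f\right)}{G + f} = - 2 \frac{f + 3 f}{G + f} = - 2 \frac{4 f}{G + f} = - \frac{8 f}{G + f}$)
$\left(-155 - 2205\right) \left(W{\left(-17,-17 \right)} + K{\left(7 \right)}\right) = \left(-155 - 2205\right) \left(\left(-8\right) \left(-17\right) \frac{1}{-17 - 17} + 7^{2}\right) = - 2360 \left(\left(-8\right) \left(-17\right) \frac{1}{-34} + 49\right) = - 2360 \left(\left(-8\right) \left(-17\right) \left(- \frac{1}{34}\right) + 49\right) = - 2360 \left(-4 + 49\right) = \left(-2360\right) 45 = -106200$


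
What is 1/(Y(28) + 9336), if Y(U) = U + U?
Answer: 1/9392 ≈ 0.00010647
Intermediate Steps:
Y(U) = 2*U
1/(Y(28) + 9336) = 1/(2*28 + 9336) = 1/(56 + 9336) = 1/9392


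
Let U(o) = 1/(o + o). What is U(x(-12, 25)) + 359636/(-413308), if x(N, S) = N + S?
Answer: -2234307/2686502 ≈ -0.83168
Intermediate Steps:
U(o) = 1/(2*o)
U(x(-12, 25)) + 359636/(-413308) = 1/(2*(-12 + 25)) + 359636/(-413308) = (½)/13 + 359636*(-1/413308) = (½)*(1/13) - 89909/103327 = 1/26 - 89909/103327 = -2234307/2686502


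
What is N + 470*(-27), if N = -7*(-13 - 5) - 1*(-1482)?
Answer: -11082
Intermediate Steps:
N = 1608 (N = -7*(-18) + 1482 = 126 + 1482 = 1608)
N + 470*(-27) = 1608 + 470*(-27) = 1608 - 12690 = -11082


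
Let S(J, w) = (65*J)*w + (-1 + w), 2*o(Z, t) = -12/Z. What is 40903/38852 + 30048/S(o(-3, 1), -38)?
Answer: -963768859/193444108 ≈ -4.9822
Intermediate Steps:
o(Z, t) = -6/Z (o(Z, t) = (-12/Z)/2 = -6/Z)
S(J, w) = -1 + w + 65*J*w (S(J, w) = 65*J*w + (-1 + w) = -1 + w + 65*J*w)
40903/38852 + 30048/S(o(-3, 1), -38) = 40903/38852 + 30048/(-1 - 38 + 65*(-6/(-3))*(-38)) = 40903*(1/38852) + 30048/(-1 - 38 + 65*(-6*(-⅓))*(-38)) = 40903/38852 + 30048/(-1 - 38 + 65*2*(-38)) = 40903/38852 + 30048/(-1 - 38 - 4940) = 40903/38852 + 30048/(-4979) = 40903/38852 + 30048*(-1/4979) = 40903/38852 - 30048/4979 = -963768859/193444108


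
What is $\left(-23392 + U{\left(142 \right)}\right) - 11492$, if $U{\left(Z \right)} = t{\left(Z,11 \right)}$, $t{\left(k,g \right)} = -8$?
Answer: $-34892$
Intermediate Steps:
$U{\left(Z \right)} = -8$
$\left(-23392 + U{\left(142 \right)}\right) - 11492 = \left(-23392 - 8\right) - 11492 = -23400 - 11492 = -34892$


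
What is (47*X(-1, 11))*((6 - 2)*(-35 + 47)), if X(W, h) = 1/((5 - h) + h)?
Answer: 2256/5 ≈ 451.20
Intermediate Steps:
X(W, h) = ⅕ (X(W, h) = 1/5 = ⅕)
(47*X(-1, 11))*((6 - 2)*(-35 + 47)) = (47*(⅕))*((6 - 2)*(-35 + 47)) = 47*(4*12)/5 = (47/5)*48 = 2256/5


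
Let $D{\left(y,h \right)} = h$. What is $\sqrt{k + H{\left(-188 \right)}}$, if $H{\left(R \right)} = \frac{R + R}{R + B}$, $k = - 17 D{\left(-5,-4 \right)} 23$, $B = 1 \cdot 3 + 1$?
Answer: $\frac{\sqrt{828437}}{23} \approx 39.573$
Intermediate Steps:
$B = 4$ ($B = 3 + 1 = 4$)
$k = 1564$ ($k = \left(-17\right) \left(-4\right) 23 = 68 \cdot 23 = 1564$)
$H{\left(R \right)} = \frac{2 R}{4 + R}$ ($H{\left(R \right)} = \frac{R + R}{R + 4} = \frac{2 R}{4 + R}$)
$\sqrt{k + H{\left(-188 \right)}} = \sqrt{1564 + 2 \left(-188\right) \frac{1}{4 - 188}} = \sqrt{1564 + 2 \left(-188\right) \frac{1}{-184}} = \sqrt{1564 + 2 \left(-188\right) \left(- \frac{1}{184}\right)} = \sqrt{1564 + \frac{47}{23}} = \sqrt{\frac{36019}{23}} = \frac{\sqrt{828437}}{23}$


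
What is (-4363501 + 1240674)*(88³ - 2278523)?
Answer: 4987313983177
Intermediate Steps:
(-4363501 + 1240674)*(88³ - 2278523) = -3122827*(681472 - 2278523) = -3122827*(-1597051) = 4987313983177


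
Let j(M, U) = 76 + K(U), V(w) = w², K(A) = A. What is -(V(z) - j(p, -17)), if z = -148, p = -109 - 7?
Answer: -21845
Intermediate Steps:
p = -116
j(M, U) = 76 + U
-(V(z) - j(p, -17)) = -((-148)² - (76 - 17)) = -(21904 - 1*59) = -(21904 - 59) = -1*21845 = -21845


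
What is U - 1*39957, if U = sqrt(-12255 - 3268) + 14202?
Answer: -25755 + 19*I*sqrt(43) ≈ -25755.0 + 124.59*I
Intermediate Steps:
U = 14202 + 19*I*sqrt(43) (U = sqrt(-15523) + 14202 = 19*I*sqrt(43) + 14202 = 14202 + 19*I*sqrt(43) ≈ 14202.0 + 124.59*I)
U - 1*39957 = (14202 + 19*I*sqrt(43)) - 1*39957 = (14202 + 19*I*sqrt(43)) - 39957 = -25755 + 19*I*sqrt(43)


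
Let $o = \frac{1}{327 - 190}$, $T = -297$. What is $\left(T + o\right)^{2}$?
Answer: $\frac{1655513344}{18769} \approx 88205.0$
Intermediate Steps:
$o = \frac{1}{137} \approx 0.0072993$
$\left(T + o\right)^{2} = \left(-297 + \frac{1}{137}\right)^{2} = \left(- \frac{40688}{137}\right)^{2} = \frac{1655513344}{18769}$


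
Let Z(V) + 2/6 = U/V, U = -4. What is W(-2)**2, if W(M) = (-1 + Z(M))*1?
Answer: 4/9 ≈ 0.44444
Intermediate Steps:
Z(V) = -1/3 - 4/V
W(M) = -1 + (-12 - M)/(3*M) (W(M) = (-1 + (-12 - M)/(3*M))*1 = -1 + (-12 - M)/(3*M))
W(-2)**2 = (-4/3 - 4/(-2))**2 = (-4/3 - 4*(-1/2))**2 = (-4/3 + 2)**2 = (2/3)**2 = 4/9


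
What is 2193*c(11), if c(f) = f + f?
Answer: 48246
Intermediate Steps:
c(f) = 2*f
2193*c(11) = 2193*(2*11) = 2193*22 = 48246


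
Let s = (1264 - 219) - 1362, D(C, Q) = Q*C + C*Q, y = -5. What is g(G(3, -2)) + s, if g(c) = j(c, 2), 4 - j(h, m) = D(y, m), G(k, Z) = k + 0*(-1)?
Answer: -293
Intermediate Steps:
G(k, Z) = k (G(k, Z) = k + 0 = k)
D(C, Q) = 2*C*Q (D(C, Q) = C*Q + C*Q = 2*C*Q)
j(h, m) = 4 + 10*m (j(h, m) = 4 - 2*(-5)*m = 4 - (-10)*m = 4 + 10*m)
g(c) = 24 (g(c) = 4 + 10*2 = 4 + 20 = 24)
s = -317 (s = 1045 - 1362 = -317)
g(G(3, -2)) + s = 24 - 317 = -293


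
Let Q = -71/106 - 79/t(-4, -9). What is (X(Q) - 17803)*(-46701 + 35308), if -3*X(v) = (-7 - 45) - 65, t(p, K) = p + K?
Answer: 202385252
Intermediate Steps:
t(p, K) = K + p
Q = 7451/1378 (Q = -71/106 - 79/(-9 - 4) = -71*1/106 - 79/(-13) = -71/106 - 79*(-1/13) = -71/106 + 79/13 = 7451/1378 ≈ 5.4071)
X(v) = 39 (X(v) = -((-7 - 45) - 65)/3 = -(-52 - 65)/3 = -⅓*(-117) = 39)
(X(Q) - 17803)*(-46701 + 35308) = (39 - 17803)*(-46701 + 35308) = -17764*(-11393) = 202385252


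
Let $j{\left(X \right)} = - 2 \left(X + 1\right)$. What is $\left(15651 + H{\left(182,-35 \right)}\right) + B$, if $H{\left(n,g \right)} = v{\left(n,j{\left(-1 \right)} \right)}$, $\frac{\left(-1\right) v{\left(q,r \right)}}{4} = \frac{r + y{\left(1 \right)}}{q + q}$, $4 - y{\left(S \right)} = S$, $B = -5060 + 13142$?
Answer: $\frac{2159700}{91} \approx 23733.0$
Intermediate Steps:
$B = 8082$
$j{\left(X \right)} = -2 - 2 X$ ($j{\left(X \right)} = - 2 \left(1 + X\right) = -2 - 2 X$)
$y{\left(S \right)} = 4 - S$
$v{\left(q,r \right)} = - \frac{2 \left(3 + r\right)}{q}$ ($v{\left(q,r \right)} = - 4 \frac{r + \left(4 - 1\right)}{q + q} = - 4 \frac{r + \left(4 - 1\right)}{2 q} = - 4 \left(r + 3\right) \frac{1}{2 q} = - 4 \left(3 + r\right) \frac{1}{2 q} = - 4 \frac{3 + r}{2 q} = - \frac{2 \left(3 + r\right)}{q}$)
$H{\left(n,g \right)} = - \frac{6}{n}$ ($H{\left(n,g \right)} = \frac{2 \left(-3 - \left(-2 - -2\right)\right)}{n} = \frac{2 \left(-3 - \left(-2 + 2\right)\right)}{n} = \frac{2 \left(-3 - 0\right)}{n} = \frac{2 \left(-3 + 0\right)}{n} = 2 \frac{1}{n} \left(-3\right) = - \frac{6}{n}$)
$\left(15651 + H{\left(182,-35 \right)}\right) + B = \left(15651 - \frac{6}{182}\right) + 8082 = \left(15651 - \frac{3}{91}\right) + 8082 = \frac{1424238}{91} + 8082 = \frac{2159700}{91}$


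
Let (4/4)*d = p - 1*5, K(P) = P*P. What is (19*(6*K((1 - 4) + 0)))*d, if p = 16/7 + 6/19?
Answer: -17226/7 ≈ -2460.9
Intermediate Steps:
K(P) = P²
p = 346/133 (p = 16*(⅐) + 6*(1/19) = 16/7 + 6/19 = 346/133 ≈ 2.6015)
d = -319/133 (d = 346/133 - 1*5 = 346/133 - 5 = -319/133 ≈ -2.3985)
(19*(6*K((1 - 4) + 0)))*d = (19*(6*((1 - 4) + 0)²))*(-319/133) = (19*(6*(-3 + 0)²))*(-319/133) = (19*(6*(-3)²))*(-319/133) = (19*(6*9))*(-319/133) = (19*54)*(-319/133) = 1026*(-319/133) = -17226/7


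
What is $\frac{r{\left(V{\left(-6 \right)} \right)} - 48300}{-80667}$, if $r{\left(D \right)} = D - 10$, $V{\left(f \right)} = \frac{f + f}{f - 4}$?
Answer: $\frac{241544}{403335} \approx 0.59887$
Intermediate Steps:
$V{\left(f \right)} = \frac{2 f}{-4 + f}$
$r{\left(D \right)} = -10 + D$ ($r{\left(D \right)} = D - 10 = -10 + D$)
$\frac{r{\left(V{\left(-6 \right)} \right)} - 48300}{-80667} = \frac{\left(-10 + 2 \left(-6\right) \frac{1}{-4 - 6}\right) - 48300}{-80667} = \left(\left(-10 + 2 \left(-6\right) \frac{1}{-10}\right) - 48300\right) \left(- \frac{1}{80667}\right) = \left(\left(-10 + 2 \left(-6\right) \left(- \frac{1}{10}\right)\right) - 48300\right) \left(- \frac{1}{80667}\right) = \left(\left(-10 + \frac{6}{5}\right) - 48300\right) \left(- \frac{1}{80667}\right) = \left(- \frac{44}{5} - 48300\right) \left(- \frac{1}{80667}\right) = \left(- \frac{241544}{5}\right) \left(- \frac{1}{80667}\right) = \frac{241544}{403335}$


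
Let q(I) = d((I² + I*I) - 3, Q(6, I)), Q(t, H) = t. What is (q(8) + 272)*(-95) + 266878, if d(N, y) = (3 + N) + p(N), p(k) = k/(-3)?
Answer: 698509/3 ≈ 2.3284e+5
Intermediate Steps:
p(k) = -k/3 (p(k) = k*(-⅓) = -k/3)
d(N, y) = 3 + 2*N/3 (d(N, y) = (3 + N) - N/3 = 3 + 2*N/3)
q(I) = 1 + 4*I²/3 (q(I) = 3 + 2*((I² + I*I) - 3)/3 = 3 + 2*((I² + I²) - 3)/3 = 3 + 2*(2*I² - 3)/3 = 3 + 2*(-3 + 2*I²)/3 = 3 + (-2 + 4*I²/3) = 1 + 4*I²/3)
(q(8) + 272)*(-95) + 266878 = ((1 + (4/3)*8²) + 272)*(-95) + 266878 = ((1 + (4/3)*64) + 272)*(-95) + 266878 = ((1 + 256/3) + 272)*(-95) + 266878 = (259/3 + 272)*(-95) + 266878 = (1075/3)*(-95) + 266878 = -102125/3 + 266878 = 698509/3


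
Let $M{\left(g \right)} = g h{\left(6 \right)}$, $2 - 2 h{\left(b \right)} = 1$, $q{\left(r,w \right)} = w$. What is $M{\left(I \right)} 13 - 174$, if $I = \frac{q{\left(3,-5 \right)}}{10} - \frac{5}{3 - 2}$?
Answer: $- \frac{839}{4} \approx -209.75$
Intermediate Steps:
$h{\left(b \right)} = \frac{1}{2}$ ($h{\left(b \right)} = 1 - \frac{1}{2} = \frac{1}{2}$)
$I = - \frac{11}{2}$ ($I = - \frac{5}{10} - \frac{5}{3 - 2} = \left(-5\right) \frac{1}{10} - \frac{5}{3 - 2} = - \frac{1}{2} - \frac{5}{1} = - \frac{1}{2} - 5 = - \frac{11}{2} \approx -5.5$)
$M{\left(g \right)} = \frac{g}{2}$ ($M{\left(g \right)} = g \frac{1}{2} = \frac{g}{2}$)
$M{\left(I \right)} 13 - 174 = \frac{1}{2} \left(- \frac{11}{2}\right) 13 - 174 = \left(- \frac{11}{4}\right) 13 - 174 = - \frac{143}{4} - 174 = - \frac{839}{4}$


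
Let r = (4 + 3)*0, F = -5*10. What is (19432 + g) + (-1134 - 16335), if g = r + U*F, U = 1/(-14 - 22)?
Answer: 35359/18 ≈ 1964.4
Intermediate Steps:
F = -50
r = 0 (r = 7*0 = 0)
U = -1/36 (U = 1/(-36) = -1/36 ≈ -0.027778)
g = 25/18 (g = 0 - 1/36*(-50) = 0 + 25/18 = 25/18 ≈ 1.3889)
(19432 + g) + (-1134 - 16335) = (19432 + 25/18) + (-1134 - 16335) = 349801/18 - 17469 = 35359/18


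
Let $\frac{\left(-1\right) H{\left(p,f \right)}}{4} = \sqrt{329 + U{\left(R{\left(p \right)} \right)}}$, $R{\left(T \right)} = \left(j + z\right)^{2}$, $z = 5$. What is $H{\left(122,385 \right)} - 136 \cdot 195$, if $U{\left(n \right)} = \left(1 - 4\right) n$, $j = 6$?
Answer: $-26520 - 4 i \sqrt{34} \approx -26520.0 - 23.324 i$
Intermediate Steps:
$R{\left(T \right)} = 121$ ($R{\left(T \right)} = \left(6 + 5\right)^{2} = 11^{2} = 121$)
$U{\left(n \right)} = - 3 n$
$H{\left(p,f \right)} = - 4 i \sqrt{34}$ ($H{\left(p,f \right)} = - 4 \sqrt{329 - 363} = - 4 \sqrt{-34} = - 4 i \sqrt{34}$)
$H{\left(122,385 \right)} - 136 \cdot 195 = - 4 i \sqrt{34} - 136 \cdot 195 = - 4 i \sqrt{34} - 26520 = -26520 - 4 i \sqrt{34}$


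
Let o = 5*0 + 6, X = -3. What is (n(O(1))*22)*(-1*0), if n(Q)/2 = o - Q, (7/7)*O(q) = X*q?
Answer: 0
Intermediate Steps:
o = 6 (o = 0 + 6 = 6)
O(q) = -3*q
n(Q) = 12 - 2*Q (n(Q) = 2*(6 - Q) = 12 - 2*Q)
(n(O(1))*22)*(-1*0) = ((12 - (-6))*22)*(-1*0) = ((12 - 2*(-3))*22)*0 = ((12 + 6)*22)*0 = (18*22)*0 = 396*0 = 0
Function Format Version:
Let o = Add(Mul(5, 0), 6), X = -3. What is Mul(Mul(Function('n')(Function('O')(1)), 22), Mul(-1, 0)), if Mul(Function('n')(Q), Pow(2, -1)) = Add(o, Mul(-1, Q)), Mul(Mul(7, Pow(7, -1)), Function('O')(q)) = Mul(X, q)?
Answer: 0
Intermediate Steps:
o = 6 (o = Add(0, 6) = 6)
Function('O')(q) = Mul(-3, q)
Function('n')(Q) = Add(12, Mul(-2, Q)) (Function('n')(Q) = Mul(2, Add(6, Mul(-1, Q))) = Add(12, Mul(-2, Q)))
Mul(Mul(Function('n')(Function('O')(1)), 22), Mul(-1, 0)) = Mul(Mul(Add(12, Mul(-2, Mul(-3, 1))), 22), Mul(-1, 0)) = Mul(Mul(Add(12, Mul(-2, -3)), 22), 0) = Mul(Mul(Add(12, 6), 22), 0) = Mul(Mul(18, 22), 0) = Mul(396, 0) = 0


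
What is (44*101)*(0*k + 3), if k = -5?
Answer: 13332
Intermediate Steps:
(44*101)*(0*k + 3) = (44*101)*(0*(-5) + 3) = 4444*(0 + 3) = 4444*3 = 13332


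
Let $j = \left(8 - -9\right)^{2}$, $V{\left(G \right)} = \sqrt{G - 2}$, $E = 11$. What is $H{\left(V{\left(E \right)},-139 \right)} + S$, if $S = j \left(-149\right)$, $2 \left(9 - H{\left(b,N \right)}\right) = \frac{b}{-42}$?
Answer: $- \frac{1205455}{28} \approx -43052.0$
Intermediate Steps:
$V{\left(G \right)} = \sqrt{-2 + G}$
$H{\left(b,N \right)} = 9 + \frac{b}{84}$ ($H{\left(b,N \right)} = 9 - \frac{b \frac{1}{-42}}{2} = 9 - \frac{b \left(- \frac{1}{42}\right)}{2} = 9 - \frac{\left(- \frac{1}{42}\right) b}{2} = 9 + \frac{b}{84}$)
$j = 289$ ($j = \left(8 + 9\right)^{2} = 17^{2} = 289$)
$S = -43061$ ($S = 289 \left(-149\right) = -43061$)
$H{\left(V{\left(E \right)},-139 \right)} + S = \left(9 + \frac{\sqrt{-2 + 11}}{84}\right) - 43061 = \left(9 + \frac{\sqrt{9}}{84}\right) - 43061 = \left(9 + \frac{1}{84} \cdot 3\right) - 43061 = \left(9 + \frac{1}{28}\right) - 43061 = \frac{253}{28} - 43061 = - \frac{1205455}{28}$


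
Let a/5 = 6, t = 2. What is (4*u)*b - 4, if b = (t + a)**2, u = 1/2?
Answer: 2044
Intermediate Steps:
a = 30 (a = 5*6 = 30)
u = 1/2 (u = 1*(1/2) = 1/2 ≈ 0.50000)
b = 1024 (b = (2 + 30)**2 = 32**2 = 1024)
(4*u)*b - 4 = (4*(1/2))*1024 - 4 = 2*1024 - 4 = 2048 - 4 = 2044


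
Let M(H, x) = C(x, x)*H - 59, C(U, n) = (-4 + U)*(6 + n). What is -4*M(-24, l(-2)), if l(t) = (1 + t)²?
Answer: -1780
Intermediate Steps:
M(H, x) = -59 + H*(-24 + x² + 2*x) (M(H, x) = (-24 - 4*x + 6*x + x*x)*H - 59 = (-24 - 4*x + 6*x + x²)*H - 59 = (-24 + x² + 2*x)*H - 59 = H*(-24 + x² + 2*x) - 59 = -59 + H*(-24 + x² + 2*x))
-4*M(-24, l(-2)) = -4*(-59 - 24*(-24 + ((1 - 2)²)² + 2*(1 - 2)²)) = -4*(-59 - 24*(-24 + ((-1)²)² + 2*(-1)²)) = -4*(-59 - 24*(-24 + 1² + 2*1)) = -4*(-59 - 24*(-24 + 1 + 2)) = -4*(-59 - 24*(-21)) = -4*(-59 + 504) = -4*445 = -1780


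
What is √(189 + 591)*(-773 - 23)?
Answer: -1592*√195 ≈ -22231.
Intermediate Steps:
√(189 + 591)*(-773 - 23) = √780*(-796) = (2*√195)*(-796) = -1592*√195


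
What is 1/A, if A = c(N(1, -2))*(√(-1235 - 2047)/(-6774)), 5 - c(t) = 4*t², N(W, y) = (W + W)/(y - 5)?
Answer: 55321*I*√3282/125263 ≈ 25.301*I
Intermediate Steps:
N(W, y) = 2*W/(-5 + y) (N(W, y) = (2*W)/(-5 + y) = 2*W/(-5 + y))
c(t) = 5 - 4*t²
A = -229*I*√3282/331926 (A = (5 - 4*4/(-5 - 2)²)*(√(-1235 - 2047)/(-6774)) = (5 - 4*(2*1/(-7))²)*(√(-3282)*(-1/6774)) = (5 - 4*(2*1*(-⅐))²)*((I*√3282)*(-1/6774)) = (5 - 4*(-2/7)²)*(-I*√3282/6774) = (5 - 4*4/49)*(-I*√3282/6774) = (5 - 16/49)*(-I*√3282/6774) = 229*(-I*√3282/6774)/49 = -229*I*√3282/331926 ≈ -0.039524*I)
1/A = 1/(-229*I*√3282/331926) = 55321*I*√3282/125263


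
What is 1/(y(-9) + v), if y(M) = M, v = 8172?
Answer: 1/8163 ≈ 0.00012250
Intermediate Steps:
1/(y(-9) + v) = 1/(-9 + 8172) = 1/8163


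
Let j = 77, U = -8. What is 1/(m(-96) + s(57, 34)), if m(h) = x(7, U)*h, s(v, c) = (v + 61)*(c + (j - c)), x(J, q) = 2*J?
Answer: 1/7742 ≈ 0.00012917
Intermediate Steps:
s(v, c) = 4697 + 77*v (s(v, c) = (v + 61)*(c + (77 - c)) = (61 + v)*77 = 4697 + 77*v)
m(h) = 14*h (m(h) = (2*7)*h = 14*h)
1/(m(-96) + s(57, 34)) = 1/(14*(-96) + (4697 + 77*57)) = 1/(-1344 + (4697 + 4389)) = 1/(-1344 + 9086) = 1/7742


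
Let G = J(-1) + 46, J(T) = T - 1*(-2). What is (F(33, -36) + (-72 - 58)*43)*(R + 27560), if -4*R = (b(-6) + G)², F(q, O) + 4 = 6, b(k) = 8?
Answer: -149779355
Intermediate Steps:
J(T) = 2 + T (J(T) = T + 2 = 2 + T)
F(q, O) = 2 (F(q, O) = -4 + 6 = 2)
G = 47 (G = (2 - 1) + 46 = 1 + 46 = 47)
R = -3025/4 (R = -(8 + 47)²/4 = -¼*55² = -¼*3025 = -3025/4 ≈ -756.25)
(F(33, -36) + (-72 - 58)*43)*(R + 27560) = (2 + (-72 - 58)*43)*(-3025/4 + 27560) = (2 - 130*43)*(107215/4) = (2 - 5590)*(107215/4) = -5588*107215/4 = -149779355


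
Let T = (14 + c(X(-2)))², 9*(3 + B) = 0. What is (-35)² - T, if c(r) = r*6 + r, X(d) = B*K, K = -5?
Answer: -12936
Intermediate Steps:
B = -3 (B = -3 + (⅑)*0 = -3 + 0 = -3)
X(d) = 15 (X(d) = -3*(-5) = 15)
c(r) = 7*r (c(r) = 6*r + r = 7*r)
T = 14161 (T = (14 + 7*15)² = (14 + 105)² = 119² = 14161)
(-35)² - T = (-35)² - 1*14161 = 1225 - 14161 = -12936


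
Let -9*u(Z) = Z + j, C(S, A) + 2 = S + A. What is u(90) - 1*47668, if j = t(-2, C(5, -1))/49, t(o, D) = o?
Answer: -21025996/441 ≈ -47678.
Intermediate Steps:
C(S, A) = -2 + A + S (C(S, A) = -2 + (S + A) = -2 + (A + S) = -2 + A + S)
j = -2/49 ≈ -0.040816
u(Z) = 2/441 - Z/9 (u(Z) = -(Z - 2/49)/9 = -(-2/49 + Z)/9 = 2/441 - Z/9)
u(90) - 1*47668 = (2/441 - ⅑*90) - 1*47668 = (2/441 - 10) - 47668 = -4408/441 - 47668 = -21025996/441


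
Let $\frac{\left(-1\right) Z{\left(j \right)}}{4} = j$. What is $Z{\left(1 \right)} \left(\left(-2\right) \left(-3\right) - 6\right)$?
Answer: $0$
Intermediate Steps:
$Z{\left(j \right)} = - 4 j$
$Z{\left(1 \right)} \left(\left(-2\right) \left(-3\right) - 6\right) = \left(-4\right) 1 \left(\left(-2\right) \left(-3\right) - 6\right) = - 4 \left(6 - 6\right) = \left(-4\right) 0 = 0$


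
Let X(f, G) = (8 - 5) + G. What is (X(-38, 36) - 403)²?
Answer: 132496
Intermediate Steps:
X(f, G) = 3 + G
(X(-38, 36) - 403)² = ((3 + 36) - 403)² = (39 - 403)² = (-364)² = 132496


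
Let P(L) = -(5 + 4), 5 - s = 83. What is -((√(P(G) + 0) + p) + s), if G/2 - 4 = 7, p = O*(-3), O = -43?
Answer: -51 - 3*I ≈ -51.0 - 3.0*I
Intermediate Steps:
p = 129 (p = -43*(-3) = 129)
G = 22 (G = 8 + 2*7 = 8 + 14 = 22)
s = -78 (s = 5 - 1*83 = 5 - 83 = -78)
P(L) = -9 (P(L) = -1*9 = -9)
-((√(P(G) + 0) + p) + s) = -((√(-9 + 0) + 129) - 78) = -((√(-9) + 129) - 78) = -((3*I + 129) - 78) = -((129 + 3*I) - 78) = -(51 + 3*I) = -51 - 3*I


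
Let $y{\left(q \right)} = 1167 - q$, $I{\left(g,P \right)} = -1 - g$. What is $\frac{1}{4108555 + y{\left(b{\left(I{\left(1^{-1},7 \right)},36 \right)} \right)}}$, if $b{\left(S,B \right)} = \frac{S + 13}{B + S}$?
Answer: $\frac{34}{139730537} \approx 2.4333 \cdot 10^{-7}$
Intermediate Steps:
$b{\left(S,B \right)} = \frac{13 + S}{B + S}$
$\frac{1}{4108555 + y{\left(b{\left(I{\left(1^{-1},7 \right)},36 \right)} \right)}} = \frac{1}{4108555 + \left(1167 - \frac{13 - 2}{36 - 2}\right)} = \frac{1}{4108555 + \left(1167 - \frac{1}{34} \cdot 11\right)} = \frac{1}{4108555 + \left(1167 - \frac{11}{34}\right)} = \frac{1}{4108555 + \frac{39667}{34}} = \frac{1}{\frac{139730537}{34}} = \frac{34}{139730537}$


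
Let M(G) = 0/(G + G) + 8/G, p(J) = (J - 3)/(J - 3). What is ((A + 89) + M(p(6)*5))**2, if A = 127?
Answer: 1183744/25 ≈ 47350.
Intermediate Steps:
p(J) = 1 (p(J) = (-3 + J)/(-3 + J) = 1)
M(G) = 8/G (M(G) = 0/((2*G)) + 8/G = 0*(1/(2*G)) + 8/G = 0 + 8/G = 8/G)
((A + 89) + M(p(6)*5))**2 = ((127 + 89) + 8/((1*5)))**2 = (216 + 8/5)**2 = (1088/5)**2 = 1183744/25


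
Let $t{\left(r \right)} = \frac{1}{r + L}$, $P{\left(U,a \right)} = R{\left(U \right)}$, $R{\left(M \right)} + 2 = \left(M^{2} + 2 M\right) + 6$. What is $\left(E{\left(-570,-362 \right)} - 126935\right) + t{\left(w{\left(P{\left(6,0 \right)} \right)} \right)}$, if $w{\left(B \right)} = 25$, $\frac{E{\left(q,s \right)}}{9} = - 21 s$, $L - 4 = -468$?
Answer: $- \frac{25688964}{439} \approx -58517.0$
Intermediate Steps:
$L = -464$ ($L = 4 - 468 = -464$)
$R{\left(M \right)} = 4 + M^{2} + 2 M$ ($R{\left(M \right)} = -2 + \left(\left(M^{2} + 2 M\right) + 6\right) = -2 + \left(6 + M^{2} + 2 M\right) = 4 + M^{2} + 2 M$)
$P{\left(U,a \right)} = 4 + U^{2} + 2 U$
$E{\left(q,s \right)} = - 189 s$ ($E{\left(q,s \right)} = 9 \left(- 21 s\right) = - 189 s$)
$t{\left(r \right)} = \frac{1}{-464 + r}$ ($t{\left(r \right)} = \frac{1}{r - 464} = \frac{1}{-464 + r}$)
$\left(E{\left(-570,-362 \right)} - 126935\right) + t{\left(w{\left(P{\left(6,0 \right)} \right)} \right)} = \left(\left(-189\right) \left(-362\right) - 126935\right) + \frac{1}{-464 + 25} = \left(68418 - 126935\right) + \frac{1}{-439} = -58517 - \frac{1}{439} = - \frac{25688964}{439}$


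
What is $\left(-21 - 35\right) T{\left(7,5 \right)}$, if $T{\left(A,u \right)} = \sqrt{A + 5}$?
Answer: $- 112 \sqrt{3} \approx -193.99$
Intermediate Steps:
$T{\left(A,u \right)} = \sqrt{5 + A}$
$\left(-21 - 35\right) T{\left(7,5 \right)} = \left(-21 - 35\right) \sqrt{5 + 7} = - 56 \sqrt{12} = - 56 \cdot 2 \sqrt{3} = - 112 \sqrt{3}$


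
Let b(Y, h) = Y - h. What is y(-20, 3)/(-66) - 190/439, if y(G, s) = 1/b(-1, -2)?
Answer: -12979/28974 ≈ -0.44795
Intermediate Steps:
y(G, s) = 1 (y(G, s) = 1/(-1 - 1*(-2)) = 1/(-1 + 2) = 1/1 = 1)
y(-20, 3)/(-66) - 190/439 = 1/(-66) - 190/439 = 1*(-1/66) - 190*1/439 = -1/66 - 190/439 = -12979/28974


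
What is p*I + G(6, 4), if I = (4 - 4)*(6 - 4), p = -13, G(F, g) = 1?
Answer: 1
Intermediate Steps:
I = 0 (I = 0*2 = 0)
p*I + G(6, 4) = -13*0 + 1 = 0 + 1 = 1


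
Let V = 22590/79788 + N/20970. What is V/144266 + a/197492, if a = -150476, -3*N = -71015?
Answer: -227008268844048773/297940488302546262 ≈ -0.76192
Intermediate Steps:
N = 71015/3 (N = -1/3*(-71015) = 71015/3 ≈ 23672.)
V = 59060681/41828859 (V = 22590/79788 + (71015/3)/20970 = 22590*(1/79788) + (71015/3)*(1/20970) = 3765/13298 + 14203/12582 = 59060681/41828859 ≈ 1.4120)
V/144266 + a/197492 = (59060681/41828859)/144266 - 150476/197492 = (59060681/41828859)*(1/144266) - 150476*1/197492 = 59060681/6034482172494 - 37619/49373 = -227008268844048773/297940488302546262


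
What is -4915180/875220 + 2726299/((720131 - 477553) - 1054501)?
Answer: -106280985032/11843520801 ≈ -8.9738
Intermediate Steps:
-4915180/875220 + 2726299/((720131 - 477553) - 1054501) = -4915180*1/875220 + 2726299/(242578 - 1054501) = -245759/43761 + 2726299/(-811923) = -245759/43761 + 2726299*(-1/811923) = -245759/43761 - 2726299/811923 = -106280985032/11843520801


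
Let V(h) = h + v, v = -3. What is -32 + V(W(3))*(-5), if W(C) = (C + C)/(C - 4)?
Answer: 13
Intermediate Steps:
W(C) = 2*C/(-4 + C) (W(C) = (2*C)/(-4 + C) = 2*C/(-4 + C))
V(h) = -3 + h (V(h) = h - 3 = -3 + h)
-32 + V(W(3))*(-5) = -32 + (-3 + 2*3/(-4 + 3))*(-5) = -32 + (-3 + 2*3/(-1))*(-5) = -32 + (-3 + 2*3*(-1))*(-5) = -32 + (-3 - 6)*(-5) = -32 - 9*(-5) = -32 + 45 = 13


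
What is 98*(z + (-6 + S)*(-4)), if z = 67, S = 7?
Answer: 6174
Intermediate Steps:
98*(z + (-6 + S)*(-4)) = 98*(67 + (-6 + 7)*(-4)) = 98*(67 + 1*(-4)) = 98*(67 - 4) = 98*63 = 6174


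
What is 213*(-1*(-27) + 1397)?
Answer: 303312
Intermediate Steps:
213*(-1*(-27) + 1397) = 213*(27 + 1397) = 213*1424 = 303312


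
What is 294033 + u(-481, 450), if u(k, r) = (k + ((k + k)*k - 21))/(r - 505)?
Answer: 285629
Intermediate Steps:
u(k, r) = (-21 + k + 2*k²)/(-505 + r) (u(k, r) = (k + ((2*k)*k - 21))/(-505 + r) = (k + (2*k² - 21))/(-505 + r) = (k + (-21 + 2*k²))/(-505 + r) = (-21 + k + 2*k²)/(-505 + r))
294033 + u(-481, 450) = 294033 + (-21 - 481 + 2*(-481)²)/(-505 + 450) = 294033 + (-21 - 481 + 2*231361)/(-55) = 294033 - (-21 - 481 + 462722)/55 = 294033 - 1/55*462220 = 294033 - 8404 = 285629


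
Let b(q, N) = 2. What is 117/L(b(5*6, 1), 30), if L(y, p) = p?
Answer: 39/10 ≈ 3.9000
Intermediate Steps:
117/L(b(5*6, 1), 30) = 117/30 = 117*(1/30) = 39/10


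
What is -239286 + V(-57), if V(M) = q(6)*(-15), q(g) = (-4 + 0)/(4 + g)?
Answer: -239280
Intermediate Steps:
q(g) = -4/(4 + g)
V(M) = 6 (V(M) = -4/(4 + 6)*(-15) = -4/10*(-15) = -4*⅒*(-15) = -⅖*(-15) = 6)
-239286 + V(-57) = -239286 + 6 = -239280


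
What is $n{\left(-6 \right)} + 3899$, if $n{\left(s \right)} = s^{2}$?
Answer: $3935$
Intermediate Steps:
$n{\left(-6 \right)} + 3899 = \left(-6\right)^{2} + 3899 = 36 + 3899 = 3935$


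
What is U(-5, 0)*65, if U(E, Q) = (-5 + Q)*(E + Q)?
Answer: 1625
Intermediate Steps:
U(-5, 0)*65 = (0² - 5*(-5) - 5*0 - 5*0)*65 = (0 + 25 + 0 + 0)*65 = 25*65 = 1625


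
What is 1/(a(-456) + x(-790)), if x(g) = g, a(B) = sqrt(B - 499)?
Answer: -158/125011 - I*sqrt(955)/625055 ≈ -0.0012639 - 4.9441e-5*I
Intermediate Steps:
a(B) = sqrt(-499 + B)
1/(a(-456) + x(-790)) = 1/(sqrt(-499 - 456) - 790) = 1/(sqrt(-955) - 790) = 1/(I*sqrt(955) - 790) = 1/(-790 + I*sqrt(955))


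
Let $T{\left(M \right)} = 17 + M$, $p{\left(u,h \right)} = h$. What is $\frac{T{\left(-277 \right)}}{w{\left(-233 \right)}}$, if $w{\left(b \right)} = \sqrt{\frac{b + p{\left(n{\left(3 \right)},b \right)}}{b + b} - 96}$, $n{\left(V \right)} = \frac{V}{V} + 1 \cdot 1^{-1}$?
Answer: $\frac{52 i \sqrt{95}}{19} \approx 26.675 i$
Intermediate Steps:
$n{\left(V \right)} = 2$ ($n{\left(V \right)} = 1 + 1 \cdot 1 = 1 + 1 = 2$)
$w{\left(b \right)} = i \sqrt{95}$ ($w{\left(b \right)} = \sqrt{\frac{b + b}{b + b} - 96} = \sqrt{\frac{2 b}{2 b} - 96} = \sqrt{2 b \frac{1}{2 b} - 96} = \sqrt{1 - 96} = \sqrt{-95} = i \sqrt{95}$)
$\frac{T{\left(-277 \right)}}{w{\left(-233 \right)}} = \frac{17 - 277}{i \sqrt{95}} = - 260 \left(- \frac{i \sqrt{95}}{95}\right) = \frac{52 i \sqrt{95}}{19}$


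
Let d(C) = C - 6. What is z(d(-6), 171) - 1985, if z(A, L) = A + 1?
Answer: -1996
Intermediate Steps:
d(C) = -6 + C
z(A, L) = 1 + A
z(d(-6), 171) - 1985 = (1 + (-6 - 6)) - 1985 = (1 - 12) - 1985 = -11 - 1985 = -1996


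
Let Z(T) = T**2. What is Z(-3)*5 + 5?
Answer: 50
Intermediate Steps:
Z(-3)*5 + 5 = (-3)**2*5 + 5 = 9*5 + 5 = 45 + 5 = 50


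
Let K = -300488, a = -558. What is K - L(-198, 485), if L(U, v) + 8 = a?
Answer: -299922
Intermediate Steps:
L(U, v) = -566 (L(U, v) = -8 - 558 = -566)
K - L(-198, 485) = -300488 - 1*(-566) = -300488 + 566 = -299922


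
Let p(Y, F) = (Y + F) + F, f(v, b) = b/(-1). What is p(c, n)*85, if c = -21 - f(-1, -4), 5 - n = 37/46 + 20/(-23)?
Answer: -29070/23 ≈ -1263.9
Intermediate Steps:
n = 233/46 (n = 5 - (37/46 + 20/(-23)) = 5 - (37*(1/46) + 20*(-1/23)) = 5 - (37/46 - 20/23) = 5 - 1*(-3/46) = 5 + 3/46 = 233/46 ≈ 5.0652)
f(v, b) = -b (f(v, b) = b*(-1) = -b)
c = -25 (c = -21 - (-1)*(-4) = -21 - 1*4 = -21 - 4 = -25)
p(Y, F) = Y + 2*F (p(Y, F) = (F + Y) + F = Y + 2*F)
p(c, n)*85 = (-25 + 2*(233/46))*85 = (-25 + 233/23)*85 = -342/23*85 = -29070/23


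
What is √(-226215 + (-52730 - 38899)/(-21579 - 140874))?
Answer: I*√663335558214222/54151 ≈ 475.62*I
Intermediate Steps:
√(-226215 + (-52730 - 38899)/(-21579 - 140874)) = √(-226215 - 91629/(-162453)) = √(-226215 - 91629*(-1/162453)) = √(-226215 + 30543/54151) = √(-12249737922/54151) = I*√663335558214222/54151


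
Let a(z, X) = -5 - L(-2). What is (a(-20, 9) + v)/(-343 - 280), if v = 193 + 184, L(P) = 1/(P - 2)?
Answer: -1489/2492 ≈ -0.59751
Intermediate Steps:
L(P) = 1/(-2 + P)
v = 377
a(z, X) = -19/4 (a(z, X) = -5 - 1/(-2 - 2) = -5 - 1/(-4) = -5 - 1*(-¼) = -5 + ¼ = -19/4)
(a(-20, 9) + v)/(-343 - 280) = (-19/4 + 377)/(-343 - 280) = (1489/4)/(-623) = (1489/4)*(-1/623) = -1489/2492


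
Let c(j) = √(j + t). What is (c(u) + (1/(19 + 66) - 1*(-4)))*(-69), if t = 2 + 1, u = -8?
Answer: -23529/85 - 69*I*√5 ≈ -276.81 - 154.29*I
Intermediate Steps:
t = 3
c(j) = √(3 + j) (c(j) = √(j + 3) = √(3 + j))
(c(u) + (1/(19 + 66) - 1*(-4)))*(-69) = (√(3 - 8) + (1/(19 + 66) - 1*(-4)))*(-69) = (√(-5) + (1/85 + 4))*(-69) = (I*√5 + (1/85 + 4))*(-69) = (I*√5 + 341/85)*(-69) = (341/85 + I*√5)*(-69) = -23529/85 - 69*I*√5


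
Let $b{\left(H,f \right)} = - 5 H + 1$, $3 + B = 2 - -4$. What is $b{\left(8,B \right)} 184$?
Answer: $-7176$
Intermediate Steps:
$B = 3$ ($B = -3 + \left(2 - -4\right) = -3 + \left(2 + 4\right) = -3 + 6 = 3$)
$b{\left(H,f \right)} = 1 - 5 H$
$b{\left(8,B \right)} 184 = \left(1 - 40\right) 184 = \left(-39\right) 184 = -7176$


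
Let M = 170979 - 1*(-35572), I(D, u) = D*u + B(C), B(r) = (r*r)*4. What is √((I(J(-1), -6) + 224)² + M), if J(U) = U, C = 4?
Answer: √292987 ≈ 541.28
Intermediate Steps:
B(r) = 4*r² (B(r) = r²*4 = 4*r²)
I(D, u) = 64 + D*u (I(D, u) = D*u + 4*4² = D*u + 4*16 = D*u + 64 = 64 + D*u)
M = 206551 (M = 170979 + 35572 = 206551)
√((I(J(-1), -6) + 224)² + M) = √(((64 - 1*(-6)) + 224)² + 206551) = √(((64 + 6) + 224)² + 206551) = √((70 + 224)² + 206551) = √(294² + 206551) = √(86436 + 206551) = √292987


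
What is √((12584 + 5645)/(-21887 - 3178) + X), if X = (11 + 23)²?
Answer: √80644997135/8355 ≈ 33.989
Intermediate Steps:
X = 1156 (X = 34² = 1156)
√((12584 + 5645)/(-21887 - 3178) + X) = √((12584 + 5645)/(-21887 - 3178) + 1156) = √(18229/(-25065) + 1156) = √(18229*(-1/25065) + 1156) = √(-18229/25065 + 1156) = √(28956911/25065) = √80644997135/8355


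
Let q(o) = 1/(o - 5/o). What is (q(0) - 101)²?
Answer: 10201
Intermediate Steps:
(q(0) - 101)² = (0/(-5 + 0²) - 101)² = (0/(-5 + 0) - 101)² = (0/(-5) - 101)² = (0*(-⅕) - 101)² = (0 - 101)² = (-101)² = 10201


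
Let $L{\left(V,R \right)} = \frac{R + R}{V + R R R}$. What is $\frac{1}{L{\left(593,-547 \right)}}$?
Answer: $\frac{81833365}{547} \approx 1.496 \cdot 10^{5}$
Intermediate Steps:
$L{\left(V,R \right)} = \frac{2 R}{V + R^{3}}$ ($L{\left(V,R \right)} = \frac{2 R}{V + R^{2} R} = \frac{2 R}{V + R^{3}}$)
$\frac{1}{L{\left(593,-547 \right)}} = \frac{1}{2 \left(-547\right) \frac{1}{593 + \left(-547\right)^{3}}} = \frac{1}{2 \left(-547\right) \frac{1}{593 - 163667323}} = \frac{1}{2 \left(-547\right) \frac{1}{-163666730}} = \frac{1}{2 \left(-547\right) \left(- \frac{1}{163666730}\right)} = \frac{1}{\frac{547}{81833365}} = \frac{81833365}{547}$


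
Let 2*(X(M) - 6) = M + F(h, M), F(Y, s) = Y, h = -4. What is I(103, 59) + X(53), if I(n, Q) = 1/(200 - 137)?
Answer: 3845/126 ≈ 30.516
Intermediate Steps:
I(n, Q) = 1/63
X(M) = 4 + M/2 (X(M) = 6 + (M - 4)/2 = 6 + (-4 + M)/2 = 6 + (-2 + M/2) = 4 + M/2)
I(103, 59) + X(53) = 1/63 + (4 + (½)*53) = 1/63 + (4 + 53/2) = 1/63 + 61/2 = 3845/126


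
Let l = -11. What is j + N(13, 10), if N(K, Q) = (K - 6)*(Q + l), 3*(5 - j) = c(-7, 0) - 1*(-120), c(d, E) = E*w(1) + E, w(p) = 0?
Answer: -42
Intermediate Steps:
c(d, E) = E (c(d, E) = E*0 + E = 0 + E = E)
j = -35 (j = 5 - (0 - 1*(-120))/3 = 5 - (0 + 120)/3 = 5 - 1/3*120 = 5 - 40 = -35)
N(K, Q) = (-11 + Q)*(-6 + K) (N(K, Q) = (K - 6)*(Q - 11) = (-6 + K)*(-11 + Q) = (-11 + Q)*(-6 + K))
j + N(13, 10) = -35 + (66 - 11*13 - 6*10 + 13*10) = -35 + (66 - 143 - 60 + 130) = -35 - 7 = -42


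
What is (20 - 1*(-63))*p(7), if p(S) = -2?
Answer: -166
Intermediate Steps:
(20 - 1*(-63))*p(7) = (20 - 1*(-63))*(-2) = (20 + 63)*(-2) = 83*(-2) = -166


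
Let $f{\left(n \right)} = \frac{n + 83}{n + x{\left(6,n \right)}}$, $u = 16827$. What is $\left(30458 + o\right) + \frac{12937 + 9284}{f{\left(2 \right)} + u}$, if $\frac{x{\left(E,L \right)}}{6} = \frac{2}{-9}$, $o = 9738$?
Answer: $\frac{454350202}{11303} \approx 40197.0$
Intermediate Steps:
$x{\left(E,L \right)} = - \frac{4}{3}$ ($x{\left(E,L \right)} = 6 \frac{2}{-9} = 6 \cdot 2 \left(- \frac{1}{9}\right) = 6 \left(- \frac{2}{9}\right) = - \frac{4}{3}$)
$f{\left(n \right)} = \frac{83 + n}{- \frac{4}{3} + n}$ ($f{\left(n \right)} = \frac{n + 83}{n - \frac{4}{3}} = \frac{83 + n}{- \frac{4}{3} + n}$)
$\left(30458 + o\right) + \frac{12937 + 9284}{f{\left(2 \right)} + u} = \left(30458 + 9738\right) + \frac{12937 + 9284}{\frac{3 \left(83 + 2\right)}{-4 + 3 \cdot 2} + 16827} = 40196 + \frac{22221}{3 \frac{1}{-4 + 6} \cdot 85 + 16827} = 40196 + \frac{22221}{3 \cdot \frac{1}{2} \cdot 85 + 16827} = 40196 + \frac{22221}{\frac{255}{2} + 16827} = 40196 + \frac{22221}{\frac{33909}{2}} = 40196 + 22221 \cdot \frac{2}{33909} = 40196 + \frac{14814}{11303} = \frac{454350202}{11303}$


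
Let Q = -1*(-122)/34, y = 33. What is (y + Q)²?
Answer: 386884/289 ≈ 1338.7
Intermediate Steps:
Q = 61/17 (Q = 122*(1/34) = 61/17 ≈ 3.5882)
(y + Q)² = (33 + 61/17)² = (622/17)² = 386884/289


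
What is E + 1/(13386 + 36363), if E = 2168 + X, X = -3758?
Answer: -79100909/49749 ≈ -1590.0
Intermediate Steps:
E = -1590 (E = 2168 - 3758 = -1590)
E + 1/(13386 + 36363) = -1590 + 1/(13386 + 36363) = -1590 + 1/49749 = -79100909/49749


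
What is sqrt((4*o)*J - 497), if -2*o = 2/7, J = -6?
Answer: I*sqrt(24185)/7 ≈ 22.216*I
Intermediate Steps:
o = -1/7 ≈ -0.14286
sqrt((4*o)*J - 497) = sqrt((4*(-1/7))*(-6) - 497) = sqrt(-4/7*(-6) - 497) = sqrt(24/7 - 497) = sqrt(-3455/7) = I*sqrt(24185)/7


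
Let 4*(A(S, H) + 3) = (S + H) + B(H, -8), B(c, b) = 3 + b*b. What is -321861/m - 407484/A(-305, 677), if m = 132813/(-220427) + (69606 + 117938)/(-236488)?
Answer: 17973634575662085/79243838642 ≈ 2.2681e+5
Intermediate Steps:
B(c, b) = 3 + b**2
A(S, H) = 55/4 + H/4 + S/4 (A(S, H) = -3 + ((S + H) + (3 + (-8)**2))/4 = -3 + ((H + S) + (3 + 64))/4 = -3 + ((H + S) + 67)/4 = -3 + (67 + H + S)/4 = -3 + (67/4 + H/4 + S/4) = 55/4 + H/4 + S/4)
m = -1299079322/930863221 (m = 132813*(-1/220427) + 187544*(-1/236488) = -132813/220427 - 3349/4223 = -1299079322/930863221 ≈ -1.3956)
-321861/m - 407484/A(-305, 677) = -321861/(-1299079322/930863221) - 407484/(55/4 + (1/4)*677 + (1/4)*(-305)) = -321861*(-930863221/1299079322) - 407484/(55/4 + 677/4 - 305/4) = 299608567174281/1299079322 - 407484/427/4 = 299608567174281/1299079322 - 407484*4/427 = 299608567174281/1299079322 - 232848/61 = 17973634575662085/79243838642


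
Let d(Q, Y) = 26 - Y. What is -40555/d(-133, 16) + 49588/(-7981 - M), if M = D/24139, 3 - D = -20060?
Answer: -782584067653/192673422 ≈ -4061.7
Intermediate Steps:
D = 20063 (D = 3 - 1*(-20060) = 3 + 20060 = 20063)
M = 20063/24139 ≈ 0.83114
-40555/d(-133, 16) + 49588/(-7981 - M) = -40555/(26 - 1*16) + 49588/(-7981 - 1*20063/24139) = -40555/(26 - 16) + 49588/(-7981 - 20063/24139) = -40555/10 + 49588/(-192673422/24139) = -40555*1/10 + 49588*(-24139/192673422) = -8111/2 - 598502366/96336711 = -782584067653/192673422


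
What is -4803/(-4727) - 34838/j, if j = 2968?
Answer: -75211961/7014868 ≈ -10.722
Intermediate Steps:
-4803/(-4727) - 34838/j = -4803/(-4727) - 34838/2968 = -4803*(-1/4727) - 34838*1/2968 = 4803/4727 - 17419/1484 = -75211961/7014868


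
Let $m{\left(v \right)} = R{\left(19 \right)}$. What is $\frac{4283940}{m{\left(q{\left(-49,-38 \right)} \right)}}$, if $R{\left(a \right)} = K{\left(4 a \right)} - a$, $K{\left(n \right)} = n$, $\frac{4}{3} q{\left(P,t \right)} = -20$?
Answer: $\frac{1427980}{19} \approx 75157.0$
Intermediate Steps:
$q{\left(P,t \right)} = -15$ ($q{\left(P,t \right)} = \frac{3}{4} \left(-20\right) = -15$)
$R{\left(a \right)} = 3 a$ ($R{\left(a \right)} = 4 a - a = 3 a$)
$m{\left(v \right)} = 57$ ($m{\left(v \right)} = 3 \cdot 19 = 57$)
$\frac{4283940}{m{\left(q{\left(-49,-38 \right)} \right)}} = \frac{4283940}{57} = 4283940 \cdot \frac{1}{57} = \frac{1427980}{19}$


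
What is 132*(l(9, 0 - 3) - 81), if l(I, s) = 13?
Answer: -8976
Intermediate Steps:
132*(l(9, 0 - 3) - 81) = 132*(13 - 81) = 132*(-68) = -8976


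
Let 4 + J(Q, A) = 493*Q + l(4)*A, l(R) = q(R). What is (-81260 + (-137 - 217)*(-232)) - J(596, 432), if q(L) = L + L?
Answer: -296412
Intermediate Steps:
q(L) = 2*L
l(R) = 2*R
J(Q, A) = -4 + 8*A + 493*Q (J(Q, A) = -4 + (493*Q + (2*4)*A) = -4 + (493*Q + 8*A) = -4 + (8*A + 493*Q) = -4 + 8*A + 493*Q)
(-81260 + (-137 - 217)*(-232)) - J(596, 432) = (-81260 + (-137 - 217)*(-232)) - (-4 + 8*432 + 493*596) = (-81260 - 354*(-232)) - (-4 + 3456 + 293828) = (-81260 + 82128) - 1*297280 = 868 - 297280 = -296412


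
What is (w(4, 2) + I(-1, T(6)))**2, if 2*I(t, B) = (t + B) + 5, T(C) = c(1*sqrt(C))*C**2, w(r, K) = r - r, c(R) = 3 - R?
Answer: 5080 - 2016*sqrt(6) ≈ 141.83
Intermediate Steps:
w(r, K) = 0
T(C) = C**2*(3 - sqrt(C)) (T(C) = (3 - sqrt(C))*C**2 = C**2*(3 - sqrt(C)))
I(t, B) = 5/2 + B/2 + t/2 (I(t, B) = ((t + B) + 5)/2 = ((B + t) + 5)/2 = (5 + B + t)/2 = 5/2 + B/2 + t/2)
(w(4, 2) + I(-1, T(6)))**2 = (0 + (5/2 + (6**2*(3 - sqrt(6)))/2 + (1/2)*(-1)))**2 = (0 + (5/2 + (36*(3 - sqrt(6)))/2 - 1/2))**2 = (0 + (5/2 + (108 - 36*sqrt(6))/2 - 1/2))**2 = (0 + (5/2 + (54 - 18*sqrt(6)) - 1/2))**2 = (0 + (56 - 18*sqrt(6)))**2 = (56 - 18*sqrt(6))**2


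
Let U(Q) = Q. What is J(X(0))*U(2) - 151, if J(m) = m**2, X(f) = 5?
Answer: -101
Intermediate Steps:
J(X(0))*U(2) - 151 = 5**2*2 - 151 = 25*2 - 151 = 50 - 151 = -101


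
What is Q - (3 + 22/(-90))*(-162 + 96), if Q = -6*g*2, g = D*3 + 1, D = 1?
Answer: 2008/15 ≈ 133.87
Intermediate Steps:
g = 4 (g = 1*3 + 1 = 3 + 1 = 4)
Q = -48 (Q = -6*4*2 = -24*2 = -48)
Q - (3 + 22/(-90))*(-162 + 96) = -48 - (3 + 22/(-90))*(-162 + 96) = -48 - (3 + 22*(-1/90))*(-66) = -48 - (3 - 11/45)*(-66) = -48 - 124*(-66)/45 = -48 - 1*(-2728/15) = -48 + 2728/15 = 2008/15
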